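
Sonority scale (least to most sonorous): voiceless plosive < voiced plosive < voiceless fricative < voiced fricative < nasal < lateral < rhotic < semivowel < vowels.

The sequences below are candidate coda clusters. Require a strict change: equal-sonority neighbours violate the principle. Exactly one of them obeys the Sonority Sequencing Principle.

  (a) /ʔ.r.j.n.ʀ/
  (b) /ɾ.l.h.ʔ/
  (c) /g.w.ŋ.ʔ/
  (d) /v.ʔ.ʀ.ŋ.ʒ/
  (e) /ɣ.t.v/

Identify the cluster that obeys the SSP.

b

(a) 1-7-8-5-7 → violates
(b) 7-6-3-1 → obeys
(c) 2-8-5-1 → violates
(d) 4-1-7-5-4 → violates
(e) 4-1-4 → violates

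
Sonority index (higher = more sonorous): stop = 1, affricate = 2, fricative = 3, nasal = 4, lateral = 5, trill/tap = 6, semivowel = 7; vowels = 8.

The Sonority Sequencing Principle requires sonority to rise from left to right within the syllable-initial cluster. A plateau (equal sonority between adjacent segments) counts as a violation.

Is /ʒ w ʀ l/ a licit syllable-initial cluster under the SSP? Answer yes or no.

/ʒ/ is a fricative (sonority 3).
/w/ is a semivowel (sonority 7).
/ʀ/ is a trill/tap (sonority 6).
/l/ is a lateral (sonority 5).
The profile is 3-7-6-5. Between /w/ (7) and /ʀ/ (6) sonority does not rise, so the cluster violates the SSP.

no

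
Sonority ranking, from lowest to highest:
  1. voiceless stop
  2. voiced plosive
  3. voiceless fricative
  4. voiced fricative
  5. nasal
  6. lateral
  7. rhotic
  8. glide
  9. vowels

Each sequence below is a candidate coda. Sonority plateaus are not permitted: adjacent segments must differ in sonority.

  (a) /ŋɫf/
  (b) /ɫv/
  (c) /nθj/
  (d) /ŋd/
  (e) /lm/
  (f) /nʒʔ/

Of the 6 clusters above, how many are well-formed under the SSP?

4

(a) sonority 5-6-3: ill-formed.
(b) sonority 6-4: well-formed.
(c) sonority 5-3-8: ill-formed.
(d) sonority 5-2: well-formed.
(e) sonority 6-5: well-formed.
(f) sonority 5-4-1: well-formed.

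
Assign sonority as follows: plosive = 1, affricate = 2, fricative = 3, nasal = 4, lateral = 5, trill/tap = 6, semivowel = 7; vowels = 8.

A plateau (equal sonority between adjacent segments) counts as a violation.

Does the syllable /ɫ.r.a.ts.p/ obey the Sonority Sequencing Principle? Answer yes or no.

yes

Onset: /ɫ/ is a lateral (sonority 5), /r/ is a trill/tap (sonority 6); then the nucleus /a/ (sonority 8).
Onset profile 5-6-8 — rises to the nucleus.
Coda: /ts/ is an affricate (sonority 2), /p/ is a plosive (sonority 1).
Coda profile 8-2-1 — falls from the nucleus.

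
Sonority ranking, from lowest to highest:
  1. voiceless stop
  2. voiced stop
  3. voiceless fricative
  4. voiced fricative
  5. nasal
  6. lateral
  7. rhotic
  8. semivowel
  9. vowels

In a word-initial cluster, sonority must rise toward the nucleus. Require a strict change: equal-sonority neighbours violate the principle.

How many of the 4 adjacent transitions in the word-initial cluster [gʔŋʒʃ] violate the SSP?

3

/g/: voiced stop = 2.
/ʔ/: voiceless stop = 1.
/ŋ/: nasal = 5.
/ʒ/: voiced fricative = 4.
/ʃ/: voiceless fricative = 3.
/g/→/ʔ/: 2→1 (does not rise) — violation.
/ʔ/→/ŋ/: 1→5 (rises) — ok.
/ŋ/→/ʒ/: 5→4 (does not rise) — violation.
/ʒ/→/ʃ/: 4→3 (does not rise) — violation.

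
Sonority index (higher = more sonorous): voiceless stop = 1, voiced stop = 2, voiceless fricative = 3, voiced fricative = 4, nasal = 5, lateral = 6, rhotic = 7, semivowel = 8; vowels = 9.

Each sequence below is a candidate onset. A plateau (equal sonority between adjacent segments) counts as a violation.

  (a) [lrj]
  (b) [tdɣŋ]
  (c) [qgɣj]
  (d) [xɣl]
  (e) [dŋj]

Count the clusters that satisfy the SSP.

(a) 6-7-8 → obeys
(b) 1-2-4-5 → obeys
(c) 1-2-4-8 → obeys
(d) 3-4-6 → obeys
(e) 2-5-8 → obeys

5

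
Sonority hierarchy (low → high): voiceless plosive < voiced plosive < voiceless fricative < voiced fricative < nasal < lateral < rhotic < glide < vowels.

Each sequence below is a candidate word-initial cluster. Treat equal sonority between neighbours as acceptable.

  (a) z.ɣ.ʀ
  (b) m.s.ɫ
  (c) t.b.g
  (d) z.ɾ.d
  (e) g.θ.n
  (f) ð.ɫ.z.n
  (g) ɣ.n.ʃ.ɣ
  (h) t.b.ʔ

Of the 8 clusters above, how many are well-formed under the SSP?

(a) z.ɣ.ʀ: profile 4-4-7 — obeys.
(b) m.s.ɫ: profile 5-3-6 — violates.
(c) t.b.g: profile 1-2-2 — obeys.
(d) z.ɾ.d: profile 4-7-2 — violates.
(e) g.θ.n: profile 2-3-5 — obeys.
(f) ð.ɫ.z.n: profile 4-6-4-5 — violates.
(g) ɣ.n.ʃ.ɣ: profile 4-5-3-4 — violates.
(h) t.b.ʔ: profile 1-2-1 — violates.

3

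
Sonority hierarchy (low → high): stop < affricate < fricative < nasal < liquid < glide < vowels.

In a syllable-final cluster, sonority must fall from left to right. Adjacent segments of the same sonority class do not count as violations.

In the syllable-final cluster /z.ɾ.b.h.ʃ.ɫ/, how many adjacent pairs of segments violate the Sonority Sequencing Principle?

/z/ — fricative, sonority 3.
/ɾ/ — liquid, sonority 5.
/b/ — stop, sonority 1.
/h/ — fricative, sonority 3.
/ʃ/ — fricative, sonority 3.
/ɫ/ — liquid, sonority 5.
/z/→/ɾ/: 3→5 (does not fall) — violation.
/ɾ/→/b/: 5→1 (falls) — ok.
/b/→/h/: 1→3 (does not fall) — violation.
/h/→/ʃ/: 3→3 (plateau, allowed) — ok.
/ʃ/→/ɫ/: 3→5 (does not fall) — violation.

3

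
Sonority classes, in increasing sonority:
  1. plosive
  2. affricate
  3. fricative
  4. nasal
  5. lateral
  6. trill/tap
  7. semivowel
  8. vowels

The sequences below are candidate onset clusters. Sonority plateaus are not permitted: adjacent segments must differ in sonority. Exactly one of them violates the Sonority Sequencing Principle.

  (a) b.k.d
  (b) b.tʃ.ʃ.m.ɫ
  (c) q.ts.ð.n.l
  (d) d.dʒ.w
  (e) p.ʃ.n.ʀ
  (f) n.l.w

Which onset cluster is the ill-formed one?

(a) 1-1-1 → violates
(b) 1-2-3-4-5 → obeys
(c) 1-2-3-4-5 → obeys
(d) 1-2-7 → obeys
(e) 1-3-4-6 → obeys
(f) 4-5-7 → obeys

a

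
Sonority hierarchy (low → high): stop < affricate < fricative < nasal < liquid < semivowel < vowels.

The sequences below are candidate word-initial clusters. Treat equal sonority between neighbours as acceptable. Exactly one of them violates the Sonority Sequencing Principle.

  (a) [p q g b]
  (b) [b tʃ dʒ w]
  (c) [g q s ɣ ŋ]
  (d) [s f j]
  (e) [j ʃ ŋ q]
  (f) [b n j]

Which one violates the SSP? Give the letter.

e

(a) [p q g b]: profile 1-1-1-1 — obeys.
(b) [b tʃ dʒ w]: profile 1-2-2-6 — obeys.
(c) [g q s ɣ ŋ]: profile 1-1-3-3-4 — obeys.
(d) [s f j]: profile 3-3-6 — obeys.
(e) [j ʃ ŋ q]: profile 6-3-4-1 — violates.
(f) [b n j]: profile 1-4-6 — obeys.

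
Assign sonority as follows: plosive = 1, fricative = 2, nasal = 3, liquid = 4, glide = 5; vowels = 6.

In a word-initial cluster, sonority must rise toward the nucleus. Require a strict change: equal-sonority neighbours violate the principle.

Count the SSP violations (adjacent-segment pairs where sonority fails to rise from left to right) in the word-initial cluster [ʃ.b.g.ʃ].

/ʃ/ is a fricative (sonority 2).
/b/ is a plosive (sonority 1).
/g/ is a plosive (sonority 1).
/ʃ/ is a fricative (sonority 2).
/ʃ/→/b/: 2→1 (does not rise) — violation.
/b/→/g/: 1→1 (plateau) — violation.
/g/→/ʃ/: 1→2 (rises) — ok.

2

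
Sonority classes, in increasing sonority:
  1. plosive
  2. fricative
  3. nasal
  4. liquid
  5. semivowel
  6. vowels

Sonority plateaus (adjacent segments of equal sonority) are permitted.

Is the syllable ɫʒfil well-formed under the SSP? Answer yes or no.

no

Onset: /ɫ/ is a liquid (sonority 4), /ʒ/ is a fricative (sonority 2), /f/ is a fricative (sonority 2); then the nucleus /i/ (sonority 6).
Onset profile 4-2-2-6 — does not rise throughout.
Coda: /l/ is a liquid (sonority 4).
Coda profile 6-4 — falls from the nucleus.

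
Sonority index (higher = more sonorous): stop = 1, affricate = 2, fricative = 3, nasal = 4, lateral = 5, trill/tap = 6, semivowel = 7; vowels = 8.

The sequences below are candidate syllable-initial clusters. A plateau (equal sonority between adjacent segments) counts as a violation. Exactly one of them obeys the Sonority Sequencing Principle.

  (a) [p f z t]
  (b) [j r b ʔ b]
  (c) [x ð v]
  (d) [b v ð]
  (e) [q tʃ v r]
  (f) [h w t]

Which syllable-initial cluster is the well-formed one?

(a) 1-3-3-1 → violates
(b) 7-6-1-1-1 → violates
(c) 3-3-3 → violates
(d) 1-3-3 → violates
(e) 1-2-3-6 → obeys
(f) 3-7-1 → violates

e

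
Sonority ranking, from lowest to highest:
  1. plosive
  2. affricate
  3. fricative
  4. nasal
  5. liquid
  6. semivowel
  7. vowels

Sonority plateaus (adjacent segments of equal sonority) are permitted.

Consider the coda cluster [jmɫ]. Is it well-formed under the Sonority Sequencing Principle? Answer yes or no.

no

/j/ is a semivowel (sonority 6).
/m/ is a nasal (sonority 4).
/ɫ/ is a liquid (sonority 5).
The profile is 6-4-5. Between /m/ (4) and /ɫ/ (5) sonority does not fall, so the cluster violates the SSP.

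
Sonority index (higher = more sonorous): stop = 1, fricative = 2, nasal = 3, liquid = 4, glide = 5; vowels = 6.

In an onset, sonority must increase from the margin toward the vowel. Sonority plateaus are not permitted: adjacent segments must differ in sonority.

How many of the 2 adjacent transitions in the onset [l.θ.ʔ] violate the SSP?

/l/ is a liquid (sonority 4).
/θ/ is a fricative (sonority 2).
/ʔ/ is a stop (sonority 1).
/l/→/θ/: 4→2 (does not rise) — violation.
/θ/→/ʔ/: 2→1 (does not rise) — violation.

2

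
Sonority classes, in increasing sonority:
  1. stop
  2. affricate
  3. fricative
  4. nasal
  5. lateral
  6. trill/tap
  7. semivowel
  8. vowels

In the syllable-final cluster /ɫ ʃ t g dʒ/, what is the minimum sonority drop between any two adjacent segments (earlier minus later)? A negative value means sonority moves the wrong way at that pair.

-1

/ɫ/ — lateral, sonority 5.
/ʃ/ — fricative, sonority 3.
/t/ — stop, sonority 1.
/g/ — stop, sonority 1.
/dʒ/ — affricate, sonority 2.
/ɫ/→/ʃ/: change +2.
/ʃ/→/t/: change +2.
/t/→/g/: change +0.
/g/→/dʒ/: change -1.
Minimum = -1.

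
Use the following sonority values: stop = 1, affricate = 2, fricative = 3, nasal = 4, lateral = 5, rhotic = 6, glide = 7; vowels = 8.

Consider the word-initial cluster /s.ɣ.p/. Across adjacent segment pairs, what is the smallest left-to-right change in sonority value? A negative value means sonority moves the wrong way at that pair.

/s/ is a fricative (sonority 3).
/ɣ/ is a fricative (sonority 3).
/p/ is a stop (sonority 1).
/s/→/ɣ/: change +0.
/ɣ/→/p/: change -2.
Minimum = -2.

-2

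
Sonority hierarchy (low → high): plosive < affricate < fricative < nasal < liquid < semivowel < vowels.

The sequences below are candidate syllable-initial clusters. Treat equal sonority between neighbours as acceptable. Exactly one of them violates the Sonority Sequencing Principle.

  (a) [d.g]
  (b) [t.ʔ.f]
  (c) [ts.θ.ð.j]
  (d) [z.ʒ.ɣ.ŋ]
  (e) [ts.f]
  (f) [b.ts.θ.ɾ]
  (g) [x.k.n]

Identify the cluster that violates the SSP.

g

(a) [d.g]: profile 1-1 — obeys.
(b) [t.ʔ.f]: profile 1-1-3 — obeys.
(c) [ts.θ.ð.j]: profile 2-3-3-6 — obeys.
(d) [z.ʒ.ɣ.ŋ]: profile 3-3-3-4 — obeys.
(e) [ts.f]: profile 2-3 — obeys.
(f) [b.ts.θ.ɾ]: profile 1-2-3-5 — obeys.
(g) [x.k.n]: profile 3-1-4 — violates.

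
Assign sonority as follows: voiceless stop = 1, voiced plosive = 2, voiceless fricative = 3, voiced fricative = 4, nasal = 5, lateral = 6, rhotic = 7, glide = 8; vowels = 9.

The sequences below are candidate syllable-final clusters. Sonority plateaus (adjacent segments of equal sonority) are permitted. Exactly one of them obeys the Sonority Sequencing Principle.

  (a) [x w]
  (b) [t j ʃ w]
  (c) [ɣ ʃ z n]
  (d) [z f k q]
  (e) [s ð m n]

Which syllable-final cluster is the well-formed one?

d

(a) [x w]: profile 3-8 — violates.
(b) [t j ʃ w]: profile 1-8-3-8 — violates.
(c) [ɣ ʃ z n]: profile 4-3-4-5 — violates.
(d) [z f k q]: profile 4-3-1-1 — obeys.
(e) [s ð m n]: profile 3-4-5-5 — violates.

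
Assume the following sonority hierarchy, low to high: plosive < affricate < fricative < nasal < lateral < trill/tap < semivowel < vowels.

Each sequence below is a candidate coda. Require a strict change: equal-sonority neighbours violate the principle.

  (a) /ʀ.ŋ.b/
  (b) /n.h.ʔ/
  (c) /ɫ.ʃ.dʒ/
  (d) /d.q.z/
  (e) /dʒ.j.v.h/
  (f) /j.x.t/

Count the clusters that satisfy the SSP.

(a) 6-4-1 → obeys
(b) 4-3-1 → obeys
(c) 5-3-2 → obeys
(d) 1-1-3 → violates
(e) 2-7-3-3 → violates
(f) 7-3-1 → obeys

4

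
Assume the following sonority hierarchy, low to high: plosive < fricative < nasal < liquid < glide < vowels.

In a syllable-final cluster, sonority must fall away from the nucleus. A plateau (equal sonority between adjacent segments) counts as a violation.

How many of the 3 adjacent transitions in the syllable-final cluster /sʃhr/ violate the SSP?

/s/ — fricative, sonority 2.
/ʃ/ — fricative, sonority 2.
/h/ — fricative, sonority 2.
/r/ — liquid, sonority 4.
/s/→/ʃ/: 2→2 (plateau) — violation.
/ʃ/→/h/: 2→2 (plateau) — violation.
/h/→/r/: 2→4 (does not fall) — violation.

3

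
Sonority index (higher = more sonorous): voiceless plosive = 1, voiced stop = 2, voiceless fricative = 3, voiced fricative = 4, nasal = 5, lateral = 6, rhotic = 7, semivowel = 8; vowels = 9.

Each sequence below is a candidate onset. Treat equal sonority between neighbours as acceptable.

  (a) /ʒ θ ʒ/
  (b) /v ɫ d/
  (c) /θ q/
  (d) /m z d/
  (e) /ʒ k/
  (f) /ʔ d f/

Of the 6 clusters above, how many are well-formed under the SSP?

1

(a) /ʒ θ ʒ/: profile 4-3-4 — violates.
(b) /v ɫ d/: profile 4-6-2 — violates.
(c) /θ q/: profile 3-1 — violates.
(d) /m z d/: profile 5-4-2 — violates.
(e) /ʒ k/: profile 4-1 — violates.
(f) /ʔ d f/: profile 1-2-3 — obeys.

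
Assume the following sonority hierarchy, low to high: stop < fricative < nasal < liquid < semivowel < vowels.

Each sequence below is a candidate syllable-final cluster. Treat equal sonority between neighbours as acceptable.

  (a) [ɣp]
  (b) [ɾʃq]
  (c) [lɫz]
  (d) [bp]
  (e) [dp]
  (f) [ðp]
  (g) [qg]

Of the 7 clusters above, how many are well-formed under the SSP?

(a) sonority 2-1: well-formed.
(b) sonority 4-2-1: well-formed.
(c) sonority 4-4-2: well-formed.
(d) sonority 1-1: well-formed.
(e) sonority 1-1: well-formed.
(f) sonority 2-1: well-formed.
(g) sonority 1-1: well-formed.

7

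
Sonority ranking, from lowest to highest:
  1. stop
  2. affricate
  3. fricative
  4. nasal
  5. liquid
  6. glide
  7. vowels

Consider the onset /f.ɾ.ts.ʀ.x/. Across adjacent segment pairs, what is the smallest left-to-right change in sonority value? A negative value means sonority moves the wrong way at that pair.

-3

/f/ is a fricative (sonority 3).
/ɾ/ is a liquid (sonority 5).
/ts/ is an affricate (sonority 2).
/ʀ/ is a liquid (sonority 5).
/x/ is a fricative (sonority 3).
/f/→/ɾ/: change +2.
/ɾ/→/ts/: change -3.
/ts/→/ʀ/: change +3.
/ʀ/→/x/: change -2.
Minimum = -3.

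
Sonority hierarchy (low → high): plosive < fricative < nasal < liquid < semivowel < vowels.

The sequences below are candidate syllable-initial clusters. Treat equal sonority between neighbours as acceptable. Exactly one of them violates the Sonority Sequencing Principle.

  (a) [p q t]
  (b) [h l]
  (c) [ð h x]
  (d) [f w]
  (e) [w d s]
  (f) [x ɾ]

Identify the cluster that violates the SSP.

(a) [p q t]: profile 1-1-1 — obeys.
(b) [h l]: profile 2-4 — obeys.
(c) [ð h x]: profile 2-2-2 — obeys.
(d) [f w]: profile 2-5 — obeys.
(e) [w d s]: profile 5-1-2 — violates.
(f) [x ɾ]: profile 2-4 — obeys.

e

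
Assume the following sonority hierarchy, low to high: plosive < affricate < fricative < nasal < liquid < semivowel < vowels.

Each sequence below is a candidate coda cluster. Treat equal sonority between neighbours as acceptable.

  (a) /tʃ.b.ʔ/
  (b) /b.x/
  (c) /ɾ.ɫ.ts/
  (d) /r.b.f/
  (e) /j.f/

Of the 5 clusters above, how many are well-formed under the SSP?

3

(a) 2-1-1 → obeys
(b) 1-3 → violates
(c) 5-5-2 → obeys
(d) 5-1-3 → violates
(e) 6-3 → obeys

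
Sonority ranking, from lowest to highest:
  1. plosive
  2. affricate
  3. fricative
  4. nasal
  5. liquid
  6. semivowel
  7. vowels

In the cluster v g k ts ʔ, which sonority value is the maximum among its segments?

3

/v/: fricative = 3.
/g/: plosive = 1.
/k/: plosive = 1.
/ts/: affricate = 2.
/ʔ/: plosive = 1.
The maximum is 3.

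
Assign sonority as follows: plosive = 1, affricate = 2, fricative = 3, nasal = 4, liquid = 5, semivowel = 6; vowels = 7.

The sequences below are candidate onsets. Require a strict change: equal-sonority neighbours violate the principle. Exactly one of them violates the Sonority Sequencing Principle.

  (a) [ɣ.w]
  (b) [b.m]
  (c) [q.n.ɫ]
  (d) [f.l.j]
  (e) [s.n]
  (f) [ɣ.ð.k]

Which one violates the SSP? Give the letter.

(a) 3-6 → obeys
(b) 1-4 → obeys
(c) 1-4-5 → obeys
(d) 3-5-6 → obeys
(e) 3-4 → obeys
(f) 3-3-1 → violates

f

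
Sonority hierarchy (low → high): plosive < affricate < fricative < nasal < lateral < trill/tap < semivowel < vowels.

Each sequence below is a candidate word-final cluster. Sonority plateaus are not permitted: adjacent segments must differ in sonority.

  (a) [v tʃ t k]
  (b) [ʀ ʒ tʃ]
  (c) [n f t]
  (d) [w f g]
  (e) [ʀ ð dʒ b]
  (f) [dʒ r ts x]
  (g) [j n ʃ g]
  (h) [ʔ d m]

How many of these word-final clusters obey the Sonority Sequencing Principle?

(a) [v tʃ t k]: profile 3-2-1-1 — violates.
(b) [ʀ ʒ tʃ]: profile 6-3-2 — obeys.
(c) [n f t]: profile 4-3-1 — obeys.
(d) [w f g]: profile 7-3-1 — obeys.
(e) [ʀ ð dʒ b]: profile 6-3-2-1 — obeys.
(f) [dʒ r ts x]: profile 2-6-2-3 — violates.
(g) [j n ʃ g]: profile 7-4-3-1 — obeys.
(h) [ʔ d m]: profile 1-1-4 — violates.

5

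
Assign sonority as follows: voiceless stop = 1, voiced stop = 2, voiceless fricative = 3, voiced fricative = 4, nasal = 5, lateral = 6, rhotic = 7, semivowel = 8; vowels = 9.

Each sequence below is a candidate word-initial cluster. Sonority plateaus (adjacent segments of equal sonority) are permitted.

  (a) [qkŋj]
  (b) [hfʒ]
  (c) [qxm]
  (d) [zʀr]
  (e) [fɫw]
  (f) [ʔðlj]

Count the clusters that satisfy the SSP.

6

(a) sonority 1-1-5-8: well-formed.
(b) sonority 3-3-4: well-formed.
(c) sonority 1-3-5: well-formed.
(d) sonority 4-7-7: well-formed.
(e) sonority 3-6-8: well-formed.
(f) sonority 1-4-6-8: well-formed.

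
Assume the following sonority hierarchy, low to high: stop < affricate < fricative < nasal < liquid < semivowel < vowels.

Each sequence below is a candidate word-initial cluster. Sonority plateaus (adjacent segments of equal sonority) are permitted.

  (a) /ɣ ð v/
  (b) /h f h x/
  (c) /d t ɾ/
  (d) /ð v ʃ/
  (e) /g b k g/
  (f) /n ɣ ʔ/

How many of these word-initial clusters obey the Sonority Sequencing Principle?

5

(a) /ɣ ð v/: profile 3-3-3 — obeys.
(b) /h f h x/: profile 3-3-3-3 — obeys.
(c) /d t ɾ/: profile 1-1-5 — obeys.
(d) /ð v ʃ/: profile 3-3-3 — obeys.
(e) /g b k g/: profile 1-1-1-1 — obeys.
(f) /n ɣ ʔ/: profile 4-3-1 — violates.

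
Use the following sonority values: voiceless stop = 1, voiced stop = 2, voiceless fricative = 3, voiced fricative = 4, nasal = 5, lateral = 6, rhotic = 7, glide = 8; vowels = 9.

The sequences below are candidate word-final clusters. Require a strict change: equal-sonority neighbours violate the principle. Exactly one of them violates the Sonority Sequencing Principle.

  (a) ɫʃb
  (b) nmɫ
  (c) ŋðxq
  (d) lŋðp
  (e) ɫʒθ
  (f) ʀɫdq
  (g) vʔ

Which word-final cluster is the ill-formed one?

(a) ɫʃb: profile 6-3-2 — obeys.
(b) nmɫ: profile 5-5-6 — violates.
(c) ŋðxq: profile 5-4-3-1 — obeys.
(d) lŋðp: profile 6-5-4-1 — obeys.
(e) ɫʒθ: profile 6-4-3 — obeys.
(f) ʀɫdq: profile 7-6-2-1 — obeys.
(g) vʔ: profile 4-1 — obeys.

b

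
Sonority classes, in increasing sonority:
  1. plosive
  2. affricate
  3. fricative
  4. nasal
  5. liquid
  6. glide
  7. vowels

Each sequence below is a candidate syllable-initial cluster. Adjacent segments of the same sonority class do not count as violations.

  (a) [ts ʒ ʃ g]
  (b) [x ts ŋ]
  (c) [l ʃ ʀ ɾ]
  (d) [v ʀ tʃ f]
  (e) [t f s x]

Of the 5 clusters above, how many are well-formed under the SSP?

1

(a) 2-3-3-1 → violates
(b) 3-2-4 → violates
(c) 5-3-5-5 → violates
(d) 3-5-2-3 → violates
(e) 1-3-3-3 → obeys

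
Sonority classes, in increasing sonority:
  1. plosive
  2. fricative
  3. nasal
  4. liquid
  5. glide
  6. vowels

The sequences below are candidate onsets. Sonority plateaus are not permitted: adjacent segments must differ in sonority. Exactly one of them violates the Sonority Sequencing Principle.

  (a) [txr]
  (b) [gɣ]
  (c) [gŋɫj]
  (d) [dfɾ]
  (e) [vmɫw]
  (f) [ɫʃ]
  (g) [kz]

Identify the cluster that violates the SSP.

f

(a) 1-2-4 → obeys
(b) 1-2 → obeys
(c) 1-3-4-5 → obeys
(d) 1-2-4 → obeys
(e) 2-3-4-5 → obeys
(f) 4-2 → violates
(g) 1-2 → obeys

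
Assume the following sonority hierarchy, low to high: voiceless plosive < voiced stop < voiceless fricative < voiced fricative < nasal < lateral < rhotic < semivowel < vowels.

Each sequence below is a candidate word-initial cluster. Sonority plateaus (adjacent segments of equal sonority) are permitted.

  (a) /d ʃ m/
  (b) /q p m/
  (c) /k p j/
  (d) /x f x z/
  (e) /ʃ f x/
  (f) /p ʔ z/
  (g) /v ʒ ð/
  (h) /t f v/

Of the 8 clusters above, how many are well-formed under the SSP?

8

(a) sonority 2-3-5: well-formed.
(b) sonority 1-1-5: well-formed.
(c) sonority 1-1-8: well-formed.
(d) sonority 3-3-3-4: well-formed.
(e) sonority 3-3-3: well-formed.
(f) sonority 1-1-4: well-formed.
(g) sonority 4-4-4: well-formed.
(h) sonority 1-3-4: well-formed.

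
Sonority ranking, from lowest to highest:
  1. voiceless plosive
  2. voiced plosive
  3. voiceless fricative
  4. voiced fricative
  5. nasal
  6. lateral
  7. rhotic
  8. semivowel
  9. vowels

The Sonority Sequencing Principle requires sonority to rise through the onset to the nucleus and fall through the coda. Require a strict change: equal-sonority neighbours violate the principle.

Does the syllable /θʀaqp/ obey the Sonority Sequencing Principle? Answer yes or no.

no

Onset: /θ/ is a voiceless fricative (sonority 3), /ʀ/ is a rhotic (sonority 7); then the nucleus /a/ (sonority 9).
Onset profile 3-7-9 — rises to the nucleus.
Coda: /q/ is a voiceless plosive (sonority 1), /p/ is a voiceless plosive (sonority 1).
Coda profile 9-1-1 — does not strictly fall throughout.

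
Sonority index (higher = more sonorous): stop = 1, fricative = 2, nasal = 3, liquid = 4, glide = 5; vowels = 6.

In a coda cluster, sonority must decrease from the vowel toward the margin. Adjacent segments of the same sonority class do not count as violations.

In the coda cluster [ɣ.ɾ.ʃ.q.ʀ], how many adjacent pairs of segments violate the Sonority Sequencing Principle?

/ɣ/ — fricative, sonority 2.
/ɾ/ — liquid, sonority 4.
/ʃ/ — fricative, sonority 2.
/q/ — stop, sonority 1.
/ʀ/ — liquid, sonority 4.
/ɣ/→/ɾ/: 2→4 (does not fall) — violation.
/ɾ/→/ʃ/: 4→2 (falls) — ok.
/ʃ/→/q/: 2→1 (falls) — ok.
/q/→/ʀ/: 1→4 (does not fall) — violation.

2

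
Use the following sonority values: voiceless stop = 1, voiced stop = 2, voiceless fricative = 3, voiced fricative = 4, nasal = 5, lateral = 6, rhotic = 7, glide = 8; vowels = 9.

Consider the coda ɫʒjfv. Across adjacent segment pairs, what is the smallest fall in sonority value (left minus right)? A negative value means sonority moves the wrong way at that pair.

-4

/ɫ/ is a lateral (sonority 6).
/ʒ/ is a voiced fricative (sonority 4).
/j/ is a glide (sonority 8).
/f/ is a voiceless fricative (sonority 3).
/v/ is a voiced fricative (sonority 4).
/ɫ/→/ʒ/: change +2.
/ʒ/→/j/: change -4.
/j/→/f/: change +5.
/f/→/v/: change -1.
Minimum = -4.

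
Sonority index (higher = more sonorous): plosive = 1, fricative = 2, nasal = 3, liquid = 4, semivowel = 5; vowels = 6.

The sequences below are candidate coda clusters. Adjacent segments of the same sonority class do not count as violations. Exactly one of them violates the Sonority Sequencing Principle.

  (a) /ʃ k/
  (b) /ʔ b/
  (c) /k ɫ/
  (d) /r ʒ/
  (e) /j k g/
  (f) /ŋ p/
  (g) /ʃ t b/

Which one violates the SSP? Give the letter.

(a) /ʃ k/: profile 2-1 — obeys.
(b) /ʔ b/: profile 1-1 — obeys.
(c) /k ɫ/: profile 1-4 — violates.
(d) /r ʒ/: profile 4-2 — obeys.
(e) /j k g/: profile 5-1-1 — obeys.
(f) /ŋ p/: profile 3-1 — obeys.
(g) /ʃ t b/: profile 2-1-1 — obeys.

c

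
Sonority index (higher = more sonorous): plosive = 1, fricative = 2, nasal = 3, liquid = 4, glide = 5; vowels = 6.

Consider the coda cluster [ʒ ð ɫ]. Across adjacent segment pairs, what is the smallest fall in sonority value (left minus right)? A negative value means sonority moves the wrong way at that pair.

-2

/ʒ/ — fricative, sonority 2.
/ð/ — fricative, sonority 2.
/ɫ/ — liquid, sonority 4.
/ʒ/→/ð/: change +0.
/ð/→/ɫ/: change -2.
Minimum = -2.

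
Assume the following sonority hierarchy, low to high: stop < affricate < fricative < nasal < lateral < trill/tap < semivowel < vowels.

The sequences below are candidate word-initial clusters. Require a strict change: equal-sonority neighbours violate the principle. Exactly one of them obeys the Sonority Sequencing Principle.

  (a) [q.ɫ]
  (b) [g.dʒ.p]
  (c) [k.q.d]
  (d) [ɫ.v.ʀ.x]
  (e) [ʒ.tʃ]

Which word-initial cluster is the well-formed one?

a

(a) [q.ɫ]: profile 1-5 — obeys.
(b) [g.dʒ.p]: profile 1-2-1 — violates.
(c) [k.q.d]: profile 1-1-1 — violates.
(d) [ɫ.v.ʀ.x]: profile 5-3-6-3 — violates.
(e) [ʒ.tʃ]: profile 3-2 — violates.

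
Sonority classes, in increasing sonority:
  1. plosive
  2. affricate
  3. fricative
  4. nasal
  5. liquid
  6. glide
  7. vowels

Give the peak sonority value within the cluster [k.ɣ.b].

/k/ is a plosive (sonority 1).
/ɣ/ is a fricative (sonority 3).
/b/ is a plosive (sonority 1).
The maximum is 3.

3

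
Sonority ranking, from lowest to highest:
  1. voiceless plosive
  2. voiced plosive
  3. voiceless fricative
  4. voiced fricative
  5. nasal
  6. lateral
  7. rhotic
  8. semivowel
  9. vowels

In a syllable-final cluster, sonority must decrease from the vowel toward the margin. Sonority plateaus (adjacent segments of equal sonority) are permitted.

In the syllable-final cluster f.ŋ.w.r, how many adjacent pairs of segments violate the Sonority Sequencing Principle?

/f/ — voiceless fricative, sonority 3.
/ŋ/ — nasal, sonority 5.
/w/ — semivowel, sonority 8.
/r/ — rhotic, sonority 7.
/f/→/ŋ/: 3→5 (does not fall) — violation.
/ŋ/→/w/: 5→8 (does not fall) — violation.
/w/→/r/: 8→7 (falls) — ok.

2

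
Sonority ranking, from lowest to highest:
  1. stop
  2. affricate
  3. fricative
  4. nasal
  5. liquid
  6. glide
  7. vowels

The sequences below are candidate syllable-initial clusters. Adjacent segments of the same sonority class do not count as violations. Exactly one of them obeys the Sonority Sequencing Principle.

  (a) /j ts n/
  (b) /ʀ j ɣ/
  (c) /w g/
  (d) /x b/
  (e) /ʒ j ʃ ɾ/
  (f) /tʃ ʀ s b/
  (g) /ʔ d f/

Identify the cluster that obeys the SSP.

(a) sonority 6-2-4: ill-formed.
(b) sonority 5-6-3: ill-formed.
(c) sonority 6-1: ill-formed.
(d) sonority 3-1: ill-formed.
(e) sonority 3-6-3-5: ill-formed.
(f) sonority 2-5-3-1: ill-formed.
(g) sonority 1-1-3: well-formed.

g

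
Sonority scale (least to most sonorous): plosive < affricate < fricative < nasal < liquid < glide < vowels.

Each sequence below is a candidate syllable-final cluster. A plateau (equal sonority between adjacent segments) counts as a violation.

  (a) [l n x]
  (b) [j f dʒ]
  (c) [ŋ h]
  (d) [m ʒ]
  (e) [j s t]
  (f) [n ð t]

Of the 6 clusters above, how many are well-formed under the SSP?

(a) sonority 5-4-3: well-formed.
(b) sonority 6-3-2: well-formed.
(c) sonority 4-3: well-formed.
(d) sonority 4-3: well-formed.
(e) sonority 6-3-1: well-formed.
(f) sonority 4-3-1: well-formed.

6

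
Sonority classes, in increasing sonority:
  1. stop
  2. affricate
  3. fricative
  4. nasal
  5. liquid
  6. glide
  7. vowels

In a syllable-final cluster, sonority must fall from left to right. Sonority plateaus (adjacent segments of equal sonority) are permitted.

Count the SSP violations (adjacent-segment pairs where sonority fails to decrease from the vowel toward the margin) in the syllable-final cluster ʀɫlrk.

/ʀ/: liquid = 5.
/ɫ/: liquid = 5.
/l/: liquid = 5.
/r/: liquid = 5.
/k/: stop = 1.
/ʀ/→/ɫ/: 5→5 (plateau, allowed) — ok.
/ɫ/→/l/: 5→5 (plateau, allowed) — ok.
/l/→/r/: 5→5 (plateau, allowed) — ok.
/r/→/k/: 5→1 (falls) — ok.

0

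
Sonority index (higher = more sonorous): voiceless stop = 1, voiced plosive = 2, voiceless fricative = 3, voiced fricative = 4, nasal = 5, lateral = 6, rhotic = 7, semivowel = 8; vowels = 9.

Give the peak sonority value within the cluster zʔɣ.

/z/: voiced fricative = 4.
/ʔ/: voiceless stop = 1.
/ɣ/: voiced fricative = 4.
The maximum is 4.

4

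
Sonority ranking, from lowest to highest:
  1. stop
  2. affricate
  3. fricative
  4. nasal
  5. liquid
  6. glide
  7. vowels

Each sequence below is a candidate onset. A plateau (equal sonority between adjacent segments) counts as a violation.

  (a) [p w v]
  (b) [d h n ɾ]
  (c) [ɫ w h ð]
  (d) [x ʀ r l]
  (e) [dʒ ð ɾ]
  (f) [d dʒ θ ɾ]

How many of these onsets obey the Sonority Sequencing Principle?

(a) [p w v]: profile 1-6-3 — violates.
(b) [d h n ɾ]: profile 1-3-4-5 — obeys.
(c) [ɫ w h ð]: profile 5-6-3-3 — violates.
(d) [x ʀ r l]: profile 3-5-5-5 — violates.
(e) [dʒ ð ɾ]: profile 2-3-5 — obeys.
(f) [d dʒ θ ɾ]: profile 1-2-3-5 — obeys.

3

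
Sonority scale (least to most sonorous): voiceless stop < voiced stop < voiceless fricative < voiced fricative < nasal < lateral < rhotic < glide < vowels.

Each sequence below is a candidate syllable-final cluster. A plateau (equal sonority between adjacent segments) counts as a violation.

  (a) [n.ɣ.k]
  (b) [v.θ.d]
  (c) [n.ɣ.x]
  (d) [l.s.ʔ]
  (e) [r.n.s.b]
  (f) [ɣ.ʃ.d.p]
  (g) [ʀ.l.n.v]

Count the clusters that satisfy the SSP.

7

(a) sonority 5-4-1: well-formed.
(b) sonority 4-3-2: well-formed.
(c) sonority 5-4-3: well-formed.
(d) sonority 6-3-1: well-formed.
(e) sonority 7-5-3-2: well-formed.
(f) sonority 4-3-2-1: well-formed.
(g) sonority 7-6-5-4: well-formed.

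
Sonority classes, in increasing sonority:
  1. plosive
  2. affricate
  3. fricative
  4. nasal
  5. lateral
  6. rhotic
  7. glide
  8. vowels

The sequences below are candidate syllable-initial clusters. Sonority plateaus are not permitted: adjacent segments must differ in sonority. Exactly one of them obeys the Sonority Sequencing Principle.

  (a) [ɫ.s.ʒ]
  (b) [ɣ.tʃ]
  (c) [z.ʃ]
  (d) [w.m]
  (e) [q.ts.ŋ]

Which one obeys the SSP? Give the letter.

(a) [ɫ.s.ʒ]: profile 5-3-3 — violates.
(b) [ɣ.tʃ]: profile 3-2 — violates.
(c) [z.ʃ]: profile 3-3 — violates.
(d) [w.m]: profile 7-4 — violates.
(e) [q.ts.ŋ]: profile 1-2-4 — obeys.

e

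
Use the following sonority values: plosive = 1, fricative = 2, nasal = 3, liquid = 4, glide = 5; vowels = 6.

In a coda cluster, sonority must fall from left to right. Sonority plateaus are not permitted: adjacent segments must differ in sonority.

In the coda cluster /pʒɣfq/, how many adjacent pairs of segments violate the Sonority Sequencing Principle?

/p/ is a plosive (sonority 1).
/ʒ/ is a fricative (sonority 2).
/ɣ/ is a fricative (sonority 2).
/f/ is a fricative (sonority 2).
/q/ is a plosive (sonority 1).
/p/→/ʒ/: 1→2 (does not fall) — violation.
/ʒ/→/ɣ/: 2→2 (plateau) — violation.
/ɣ/→/f/: 2→2 (plateau) — violation.
/f/→/q/: 2→1 (falls) — ok.

3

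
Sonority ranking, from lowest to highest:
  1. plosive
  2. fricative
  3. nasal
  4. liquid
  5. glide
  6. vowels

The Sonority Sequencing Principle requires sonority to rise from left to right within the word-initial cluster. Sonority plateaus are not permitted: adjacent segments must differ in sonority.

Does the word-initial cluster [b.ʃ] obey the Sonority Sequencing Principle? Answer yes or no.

/b/ — plosive, sonority 1.
/ʃ/ — fricative, sonority 2.
The profile 1-2 strictly rises, so the word-initial cluster satisfies the SSP.

yes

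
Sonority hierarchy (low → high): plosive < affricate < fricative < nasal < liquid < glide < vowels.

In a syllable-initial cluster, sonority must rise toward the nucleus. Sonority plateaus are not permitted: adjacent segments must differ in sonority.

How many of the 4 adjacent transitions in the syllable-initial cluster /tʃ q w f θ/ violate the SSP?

/tʃ/ is an affricate (sonority 2).
/q/ is a plosive (sonority 1).
/w/ is a glide (sonority 6).
/f/ is a fricative (sonority 3).
/θ/ is a fricative (sonority 3).
/tʃ/→/q/: 2→1 (does not rise) — violation.
/q/→/w/: 1→6 (rises) — ok.
/w/→/f/: 6→3 (does not rise) — violation.
/f/→/θ/: 3→3 (plateau) — violation.

3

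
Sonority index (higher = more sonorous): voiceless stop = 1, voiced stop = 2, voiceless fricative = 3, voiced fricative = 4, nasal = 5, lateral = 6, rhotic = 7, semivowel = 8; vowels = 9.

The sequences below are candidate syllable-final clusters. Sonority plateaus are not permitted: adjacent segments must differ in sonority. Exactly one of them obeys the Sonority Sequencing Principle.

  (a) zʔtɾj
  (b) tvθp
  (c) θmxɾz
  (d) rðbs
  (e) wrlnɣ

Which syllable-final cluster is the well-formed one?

e

(a) 4-1-1-7-8 → violates
(b) 1-4-3-1 → violates
(c) 3-5-3-7-4 → violates
(d) 7-4-2-3 → violates
(e) 8-7-6-5-4 → obeys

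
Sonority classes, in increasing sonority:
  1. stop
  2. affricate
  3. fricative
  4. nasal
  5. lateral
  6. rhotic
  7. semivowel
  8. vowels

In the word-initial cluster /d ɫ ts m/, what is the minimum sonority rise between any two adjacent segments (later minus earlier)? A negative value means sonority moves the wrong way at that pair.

/d/: stop = 1.
/ɫ/: lateral = 5.
/ts/: affricate = 2.
/m/: nasal = 4.
/d/→/ɫ/: change +4.
/ɫ/→/ts/: change -3.
/ts/→/m/: change +2.
Minimum = -3.

-3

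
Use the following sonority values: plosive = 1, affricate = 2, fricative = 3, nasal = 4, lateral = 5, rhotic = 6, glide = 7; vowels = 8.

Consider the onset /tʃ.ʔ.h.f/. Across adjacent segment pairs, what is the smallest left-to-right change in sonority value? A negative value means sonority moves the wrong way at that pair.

/tʃ/ — affricate, sonority 2.
/ʔ/ — plosive, sonority 1.
/h/ — fricative, sonority 3.
/f/ — fricative, sonority 3.
/tʃ/→/ʔ/: change -1.
/ʔ/→/h/: change +2.
/h/→/f/: change +0.
Minimum = -1.

-1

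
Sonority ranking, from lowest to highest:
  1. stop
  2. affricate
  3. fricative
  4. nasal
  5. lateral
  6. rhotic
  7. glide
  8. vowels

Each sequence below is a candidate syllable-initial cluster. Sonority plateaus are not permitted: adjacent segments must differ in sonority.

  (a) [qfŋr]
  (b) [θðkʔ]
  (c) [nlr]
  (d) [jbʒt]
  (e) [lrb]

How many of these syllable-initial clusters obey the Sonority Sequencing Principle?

(a) 1-3-4-6 → obeys
(b) 3-3-1-1 → violates
(c) 4-5-6 → obeys
(d) 7-1-3-1 → violates
(e) 5-6-1 → violates

2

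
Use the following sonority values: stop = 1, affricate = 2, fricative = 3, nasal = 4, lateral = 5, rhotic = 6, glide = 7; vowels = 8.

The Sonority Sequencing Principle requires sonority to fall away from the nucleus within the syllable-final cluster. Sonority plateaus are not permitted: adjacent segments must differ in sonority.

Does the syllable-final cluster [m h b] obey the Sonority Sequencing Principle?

/m/ — nasal, sonority 4.
/h/ — fricative, sonority 3.
/b/ — stop, sonority 1.
The profile 4-3-1 strictly falls, so the syllable-final cluster satisfies the SSP.

yes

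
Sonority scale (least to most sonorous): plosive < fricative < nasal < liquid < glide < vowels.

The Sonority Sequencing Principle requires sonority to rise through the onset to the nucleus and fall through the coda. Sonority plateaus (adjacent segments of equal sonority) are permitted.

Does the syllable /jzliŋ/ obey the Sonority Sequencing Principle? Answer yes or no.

no

Onset: /j/ is a glide (sonority 5), /z/ is a fricative (sonority 2), /l/ is a liquid (sonority 4); then the nucleus /i/ (sonority 6).
Onset profile 5-2-4-6 — does not rise throughout.
Coda: /ŋ/ is a nasal (sonority 3).
Coda profile 6-3 — falls from the nucleus.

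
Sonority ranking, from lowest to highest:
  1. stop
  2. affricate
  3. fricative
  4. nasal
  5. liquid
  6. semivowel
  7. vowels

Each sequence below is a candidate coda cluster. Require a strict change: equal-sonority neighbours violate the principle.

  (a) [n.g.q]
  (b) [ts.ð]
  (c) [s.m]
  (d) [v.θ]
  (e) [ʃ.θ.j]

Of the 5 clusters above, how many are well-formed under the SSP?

0

(a) 4-1-1 → violates
(b) 2-3 → violates
(c) 3-4 → violates
(d) 3-3 → violates
(e) 3-3-6 → violates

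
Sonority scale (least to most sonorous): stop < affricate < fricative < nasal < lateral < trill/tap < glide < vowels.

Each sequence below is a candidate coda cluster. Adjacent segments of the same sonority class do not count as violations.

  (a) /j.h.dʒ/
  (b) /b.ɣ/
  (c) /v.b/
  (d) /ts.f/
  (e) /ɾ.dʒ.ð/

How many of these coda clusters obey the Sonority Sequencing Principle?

2

(a) /j.h.dʒ/: profile 7-3-2 — obeys.
(b) /b.ɣ/: profile 1-3 — violates.
(c) /v.b/: profile 3-1 — obeys.
(d) /ts.f/: profile 2-3 — violates.
(e) /ɾ.dʒ.ð/: profile 6-2-3 — violates.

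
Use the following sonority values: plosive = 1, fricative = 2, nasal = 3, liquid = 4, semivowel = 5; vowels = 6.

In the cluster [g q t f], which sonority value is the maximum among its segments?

/g/ — plosive, sonority 1.
/q/ — plosive, sonority 1.
/t/ — plosive, sonority 1.
/f/ — fricative, sonority 2.
The maximum is 2.

2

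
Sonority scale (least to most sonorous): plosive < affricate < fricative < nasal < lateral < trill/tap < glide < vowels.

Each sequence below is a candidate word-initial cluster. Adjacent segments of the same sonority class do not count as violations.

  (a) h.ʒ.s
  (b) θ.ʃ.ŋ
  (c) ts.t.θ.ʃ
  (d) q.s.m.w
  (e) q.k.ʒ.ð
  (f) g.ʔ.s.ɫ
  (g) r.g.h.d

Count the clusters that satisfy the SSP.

(a) sonority 3-3-3: well-formed.
(b) sonority 3-3-4: well-formed.
(c) sonority 2-1-3-3: ill-formed.
(d) sonority 1-3-4-7: well-formed.
(e) sonority 1-1-3-3: well-formed.
(f) sonority 1-1-3-5: well-formed.
(g) sonority 6-1-3-1: ill-formed.

5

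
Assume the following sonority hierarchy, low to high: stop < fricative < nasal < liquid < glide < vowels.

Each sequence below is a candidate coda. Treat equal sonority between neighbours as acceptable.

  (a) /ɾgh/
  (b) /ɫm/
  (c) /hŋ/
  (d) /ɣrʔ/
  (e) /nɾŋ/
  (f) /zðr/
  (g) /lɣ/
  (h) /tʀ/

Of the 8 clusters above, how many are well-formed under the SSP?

2

(a) 4-1-2 → violates
(b) 4-3 → obeys
(c) 2-3 → violates
(d) 2-4-1 → violates
(e) 3-4-3 → violates
(f) 2-2-4 → violates
(g) 4-2 → obeys
(h) 1-4 → violates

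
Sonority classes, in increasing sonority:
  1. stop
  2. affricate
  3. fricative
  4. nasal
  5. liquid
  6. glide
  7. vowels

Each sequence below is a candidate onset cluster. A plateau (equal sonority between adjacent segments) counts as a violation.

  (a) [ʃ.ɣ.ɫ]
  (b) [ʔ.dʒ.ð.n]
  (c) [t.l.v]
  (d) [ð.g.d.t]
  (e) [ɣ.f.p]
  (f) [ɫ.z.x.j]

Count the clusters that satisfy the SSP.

1

(a) 3-3-5 → violates
(b) 1-2-3-4 → obeys
(c) 1-5-3 → violates
(d) 3-1-1-1 → violates
(e) 3-3-1 → violates
(f) 5-3-3-6 → violates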